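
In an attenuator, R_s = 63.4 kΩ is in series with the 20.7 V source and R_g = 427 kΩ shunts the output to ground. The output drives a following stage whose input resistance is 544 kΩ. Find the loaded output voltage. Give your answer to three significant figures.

V_out ≈ 16.4 V

The load sits in parallel with R_g: R_g‖R_L = (427 × 544) / (427 + 544) = 239.2 kΩ.
V_out = 20.7 × 239.2 / (63.4 + 239.2) = 20.7 × 239.2/302.6 = 16.4 V.
(Unloaded it would have been 18.0 V.)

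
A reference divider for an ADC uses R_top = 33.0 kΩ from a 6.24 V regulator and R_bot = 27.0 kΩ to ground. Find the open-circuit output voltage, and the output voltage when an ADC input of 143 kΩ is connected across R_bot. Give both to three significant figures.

Open-circuit: V = 6.24 × 27.0/(33.0 + 27.0) = 2.81 V.
With the load, R_bot becomes R_bot‖R_L = 22.71 kΩ, so V = 6.24 × 22.71/55.71 = 2.54 V.

Unloaded: 2.81 V; loaded: 2.54 V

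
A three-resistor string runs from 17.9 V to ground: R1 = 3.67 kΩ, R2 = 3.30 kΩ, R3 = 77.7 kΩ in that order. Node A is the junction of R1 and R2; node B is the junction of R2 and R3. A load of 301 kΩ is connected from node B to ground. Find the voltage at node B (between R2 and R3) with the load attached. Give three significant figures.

At node B, R3 is in parallel with the load: R3‖R_L = 61.76 kΩ.
Below node A the resistance is R2 + (R3‖R_L) = 65.06 kΩ, so V_A = 17.9 × 65.06/68.73 = 16.94 V.
Then V_B = V_A × (R3‖R_L)/(R2 + R3‖R_L) = 16.94 × 61.76/65.06 = 16.1 V.

V ≈ 16.1 V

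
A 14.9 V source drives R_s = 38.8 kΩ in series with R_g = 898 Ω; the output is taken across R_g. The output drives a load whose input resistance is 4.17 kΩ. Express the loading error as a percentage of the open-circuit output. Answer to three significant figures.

The divider's output (Thévenin) resistance is R_s‖R_g = 877.7 Ω.
Fractional drop under load = R_th/(R_th + R_L) = 877.7 / (877.7 + 4170) = 0.1739.
So the output falls by 17.4 %.

17.4 %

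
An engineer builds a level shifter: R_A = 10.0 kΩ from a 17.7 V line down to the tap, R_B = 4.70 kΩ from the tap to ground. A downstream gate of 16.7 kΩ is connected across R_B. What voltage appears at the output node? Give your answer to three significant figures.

The load sits in parallel with R_B: R_B‖R_L = (4.70 × 16.7) / (4.70 + 16.7) = 3.668 kΩ.
V_out = 17.7 × 3.668 / (10.0 + 3.668) = 17.7 × 3.668/13.67 = 4.75 V.

V_out ≈ 4.75 V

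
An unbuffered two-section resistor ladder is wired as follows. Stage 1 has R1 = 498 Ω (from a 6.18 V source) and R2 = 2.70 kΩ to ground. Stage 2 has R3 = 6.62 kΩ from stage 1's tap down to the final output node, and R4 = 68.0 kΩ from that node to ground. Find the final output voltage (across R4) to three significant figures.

Stage 2 presents R3+R4 = 74620 Ω as a load on stage 1's tap.
Stage 1's lower leg becomes R2‖(R3+R4) = 2606 Ω, so V_mid = 6.18 × 2606/3104 = 5.188 V.
Stage 2 is itself unloaded: V_out = V_mid × R4/(R3+R4) = 5.188 × 68000/74620 = 4.73 V.

V_out ≈ 4.73 V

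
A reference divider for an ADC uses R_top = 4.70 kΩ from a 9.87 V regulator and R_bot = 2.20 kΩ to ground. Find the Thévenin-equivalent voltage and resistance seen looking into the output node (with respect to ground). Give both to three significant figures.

V_th is the open-circuit tap voltage: 9.87 × 2.20/(4.70 + 2.20) = 3.15 V.
With the supply zeroed, R_top and R_bot appear in parallel from the tap: R_th = R_top‖R_bot = (4.70 × 2.20)/6.900 = 1.50 kΩ.

V_th = 3.15 V, R_th = 1.50 kΩ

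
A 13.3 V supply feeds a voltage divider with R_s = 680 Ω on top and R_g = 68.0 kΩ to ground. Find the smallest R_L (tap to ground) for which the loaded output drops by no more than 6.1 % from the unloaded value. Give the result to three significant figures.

Output resistance R_th = R_s‖R_g = (680 × 68000)/68680 = 673.3 Ω.
The fractional drop is R_th/(R_th + R_L); requiring this ≤ 0.0610 gives R_L ≥ R_th(1/0.0610 − 1) = 673.3 × 15.39 = 10.4 kΩ.

R_L(min) ≈ 10.4 kΩ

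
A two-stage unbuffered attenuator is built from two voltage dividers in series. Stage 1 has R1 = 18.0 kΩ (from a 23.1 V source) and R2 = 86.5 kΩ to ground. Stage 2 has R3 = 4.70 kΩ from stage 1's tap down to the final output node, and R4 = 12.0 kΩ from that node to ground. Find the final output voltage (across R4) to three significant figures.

V_out ≈ 7.26 V

Stage 2 presents R3+R4 = 16.70 kΩ as a load on stage 1's tap.
Stage 1's lower leg becomes R2‖(R3+R4) = 14.00 kΩ, so V_mid = 23.1 × 14.00/32.00 = 10.11 V.
Stage 2 is itself unloaded: V_out = V_mid × R4/(R3+R4) = 10.11 × 12.0/16.70 = 7.26 V.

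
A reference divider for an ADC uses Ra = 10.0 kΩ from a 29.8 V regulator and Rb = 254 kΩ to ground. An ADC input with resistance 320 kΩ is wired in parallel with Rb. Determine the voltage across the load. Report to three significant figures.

V_out ≈ 27.8 V

The load sits in parallel with Rb: Rb‖R_L = (254 × 320) / (254 + 320) = 141.6 kΩ.
V_out = 29.8 × 141.6 / (10.0 + 141.6) = 29.8 × 141.6/151.6 = 27.8 V.
(Unloaded it would have been 28.7 V.)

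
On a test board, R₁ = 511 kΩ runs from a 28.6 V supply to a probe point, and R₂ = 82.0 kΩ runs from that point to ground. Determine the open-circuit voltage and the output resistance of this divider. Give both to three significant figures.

V_th = 3.95 V, R_th = 70.7 kΩ

V_th is the open-circuit tap voltage: 28.6 × 82.0/(511 + 82.0) = 3.95 V.
With the supply zeroed, R₁ and R₂ appear in parallel from the tap: R_th = R₁‖R₂ = (511 × 82.0)/593.0 = 70.7 kΩ.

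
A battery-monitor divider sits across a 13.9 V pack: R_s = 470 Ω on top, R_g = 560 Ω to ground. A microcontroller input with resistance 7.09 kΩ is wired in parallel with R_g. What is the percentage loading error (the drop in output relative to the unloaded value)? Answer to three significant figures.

The divider's output (Thévenin) resistance is R_s‖R_g = 255.5 Ω.
Fractional drop under load = R_th/(R_th + R_L) = 255.5 / (255.5 + 7090) = 0.03479.
So the output falls by 3.48 %.

3.48 %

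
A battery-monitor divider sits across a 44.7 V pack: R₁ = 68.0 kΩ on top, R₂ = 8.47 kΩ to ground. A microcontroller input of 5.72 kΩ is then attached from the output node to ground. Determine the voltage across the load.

V_out ≈ 2.14 V

The load sits in parallel with R₂: R₂‖R_L = (8.47 × 5.72) / (8.47 + 5.72) = 3.414 kΩ.
V_out = 44.7 × 3.414 / (68.0 + 3.414) = 44.7 × 3.414/71.41 = 2.14 V.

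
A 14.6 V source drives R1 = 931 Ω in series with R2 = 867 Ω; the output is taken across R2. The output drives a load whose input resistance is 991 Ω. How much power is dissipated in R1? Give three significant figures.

P ≈ 102 mW

Total resistance from the source is R1 + (R2‖R_L) = 1393 Ω, so I = 14.6/1393 Ω = 10.48 mA.
P = I²·R1 = (10.48 mA)² × 931 Ω = 102 mW.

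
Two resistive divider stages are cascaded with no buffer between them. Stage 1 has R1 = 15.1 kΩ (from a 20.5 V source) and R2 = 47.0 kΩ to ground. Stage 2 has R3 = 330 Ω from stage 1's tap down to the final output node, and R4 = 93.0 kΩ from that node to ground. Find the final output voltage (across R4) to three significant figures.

V_out ≈ 13.8 V

Stage 2 presents R3+R4 = 93330 Ω as a load on stage 1's tap.
Stage 1's lower leg becomes R2‖(R3+R4) = 31260 Ω, so V_mid = 20.5 × 31260/46360 = 13.82 V.
Stage 2 is itself unloaded: V_out = V_mid × R4/(R3+R4) = 13.82 × 93000/93330 = 13.8 V.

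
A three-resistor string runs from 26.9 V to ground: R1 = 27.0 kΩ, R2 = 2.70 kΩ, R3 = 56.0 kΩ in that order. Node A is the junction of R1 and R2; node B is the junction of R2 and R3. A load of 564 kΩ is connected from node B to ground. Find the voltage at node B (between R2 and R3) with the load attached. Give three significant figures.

V ≈ 17.0 V

At node B, R3 is in parallel with the load: R3‖R_L = 50.94 kΩ.
Below node A the resistance is R2 + (R3‖R_L) = 53.64 kΩ, so V_A = 26.9 × 53.64/80.64 = 17.89 V.
Then V_B = V_A × (R3‖R_L)/(R2 + R3‖R_L) = 17.89 × 50.94/53.64 = 17.0 V.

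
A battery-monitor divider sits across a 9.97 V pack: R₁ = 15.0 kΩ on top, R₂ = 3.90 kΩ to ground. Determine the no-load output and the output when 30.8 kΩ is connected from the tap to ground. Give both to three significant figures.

Unloaded: 2.06 V; loaded: 1.87 V

Open-circuit: V = 9.97 × 3.90/(15.0 + 3.90) = 2.06 V.
With the load, R₂ becomes R₂‖R_L = 3.462 kΩ, so V = 9.97 × 3.462/18.46 = 1.87 V.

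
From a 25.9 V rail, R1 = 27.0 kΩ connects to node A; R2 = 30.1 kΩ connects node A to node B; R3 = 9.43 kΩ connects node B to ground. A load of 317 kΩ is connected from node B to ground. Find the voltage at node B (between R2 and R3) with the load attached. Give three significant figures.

At node B, R3 is in parallel with the load: R3‖R_L = 9.158 kΩ.
Below node A the resistance is R2 + (R3‖R_L) = 39.26 kΩ, so V_A = 25.9 × 39.26/66.26 = 15.35 V.
Then V_B = V_A × (R3‖R_L)/(R2 + R3‖R_L) = 15.35 × 9.158/39.26 = 3.58 V.

V ≈ 3.58 V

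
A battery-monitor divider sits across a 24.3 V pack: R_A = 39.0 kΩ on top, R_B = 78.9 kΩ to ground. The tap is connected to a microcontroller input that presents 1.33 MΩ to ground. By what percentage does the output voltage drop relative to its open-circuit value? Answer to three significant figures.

The divider's output (Thévenin) resistance is R_A‖R_B = 26.10 kΩ.
Fractional drop under load = R_th/(R_th + R_L) = 26.10 / (26.10 + 1330) = 0.01925.
So the output falls by 1.92 %.

1.92 %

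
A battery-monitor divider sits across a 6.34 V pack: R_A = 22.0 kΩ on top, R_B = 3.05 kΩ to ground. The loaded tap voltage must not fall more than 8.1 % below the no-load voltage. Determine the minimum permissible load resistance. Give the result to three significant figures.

R_L(min) ≈ 30.4 kΩ

Output resistance R_th = R_A‖R_B = (22.0 × 3.05)/25.05 = 2.679 kΩ.
The fractional drop is R_th/(R_th + R_L); requiring this ≤ 0.0810 gives R_L ≥ R_th(1/0.0810 − 1) = 2.679 × 11.35 = 30.4 kΩ.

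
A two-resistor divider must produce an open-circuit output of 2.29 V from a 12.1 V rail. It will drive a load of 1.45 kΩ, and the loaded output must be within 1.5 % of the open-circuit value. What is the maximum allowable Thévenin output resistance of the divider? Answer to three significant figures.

R_th ≤ 22.1 Ω

Loading drop = R_th/(R_th + R_L) ≤ 0.0150, so R_th ≤ R_L · ε/(1−ε) = 1.45 kΩ × 0.0150/0.9850 = 22.1 Ω.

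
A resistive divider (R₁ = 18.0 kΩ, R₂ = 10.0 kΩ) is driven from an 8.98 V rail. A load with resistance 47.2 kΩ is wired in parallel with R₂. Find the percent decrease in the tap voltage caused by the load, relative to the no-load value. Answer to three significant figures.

12.0 %

Unloaded V = 8.98 × 10.0/28.00 = 3.2071 V.
Loaded: R₂‖R_L = 8.252 kΩ, giving V = 8.98 × 8.252/26.25 = 2.8227 V.
Drop = (3.2071 − 2.8227) / 3.2071 = 12.0 %.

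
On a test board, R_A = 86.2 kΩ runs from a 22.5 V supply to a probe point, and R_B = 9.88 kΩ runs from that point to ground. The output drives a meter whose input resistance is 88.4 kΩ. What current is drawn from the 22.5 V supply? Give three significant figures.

R_B‖R_L = 8.887 kΩ, so the source sees R_A + R_B‖R_L = 95.09 kΩ.
I = 22.5 V / 95.09 kΩ = 0.237 mA.

I ≈ 0.237 mA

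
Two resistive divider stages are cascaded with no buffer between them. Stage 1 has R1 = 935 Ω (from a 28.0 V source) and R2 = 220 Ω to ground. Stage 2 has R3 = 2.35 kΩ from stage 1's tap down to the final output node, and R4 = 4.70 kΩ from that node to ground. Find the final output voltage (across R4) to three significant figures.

Stage 2 presents R3+R4 = 7050 Ω as a load on stage 1's tap.
Stage 1's lower leg becomes R2‖(R3+R4) = 213.3 Ω, so V_mid = 28.0 × 213.3/1148 = 5.202 V.
Stage 2 is itself unloaded: V_out = V_mid × R4/(R3+R4) = 5.202 × 4700/7050 = 3.47 V.

V_out ≈ 3.47 V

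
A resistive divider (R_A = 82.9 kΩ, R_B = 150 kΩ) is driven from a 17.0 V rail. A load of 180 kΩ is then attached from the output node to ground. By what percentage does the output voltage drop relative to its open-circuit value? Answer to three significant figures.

22.9 %

The divider's output (Thévenin) resistance is R_A‖R_B = 53.39 kΩ.
Fractional drop under load = R_th/(R_th + R_L) = 53.39 / (53.39 + 180) = 0.2288.
So the output falls by 22.9 %.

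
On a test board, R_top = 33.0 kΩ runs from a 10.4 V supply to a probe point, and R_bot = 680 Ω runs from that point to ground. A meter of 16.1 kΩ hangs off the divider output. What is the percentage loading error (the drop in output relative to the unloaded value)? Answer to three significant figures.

3.97 %

The divider's output (Thévenin) resistance is R_top‖R_bot = 666.3 Ω.
Fractional drop under load = R_th/(R_th + R_L) = 666.3 / (666.3 + 16100) = 0.03974.
So the output falls by 3.97 %.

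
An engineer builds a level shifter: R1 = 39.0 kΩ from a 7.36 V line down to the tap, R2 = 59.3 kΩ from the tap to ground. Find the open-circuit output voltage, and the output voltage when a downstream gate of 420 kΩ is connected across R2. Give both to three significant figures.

Unloaded: 4.44 V; loaded: 4.20 V

Open-circuit: V = 7.36 × 59.3/(39.0 + 59.3) = 4.44 V.
With the load, R2 becomes R2‖R_L = 51.96 kΩ, so V = 7.36 × 51.96/90.96 = 4.20 V.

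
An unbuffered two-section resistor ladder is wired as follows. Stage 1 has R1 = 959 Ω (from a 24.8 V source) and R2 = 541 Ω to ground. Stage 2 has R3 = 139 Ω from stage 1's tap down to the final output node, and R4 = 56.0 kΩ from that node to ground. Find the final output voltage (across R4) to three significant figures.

V_out ≈ 8.87 V

Stage 2 presents R3+R4 = 56140 Ω as a load on stage 1's tap.
Stage 1's lower leg becomes R2‖(R3+R4) = 535.8 Ω, so V_mid = 24.8 × 535.8/1495 = 8.890 V.
Stage 2 is itself unloaded: V_out = V_mid × R4/(R3+R4) = 8.890 × 56000/56140 = 8.87 V.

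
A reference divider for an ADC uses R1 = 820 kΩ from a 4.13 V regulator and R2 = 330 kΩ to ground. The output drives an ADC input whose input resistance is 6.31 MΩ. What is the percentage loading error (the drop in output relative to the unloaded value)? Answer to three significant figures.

3.60 %

The divider's output (Thévenin) resistance is R1‖R2 = 235.3 kΩ.
Fractional drop under load = R_th/(R_th + R_L) = 235.3 / (235.3 + 6310) = 0.03595.
So the output falls by 3.60 %.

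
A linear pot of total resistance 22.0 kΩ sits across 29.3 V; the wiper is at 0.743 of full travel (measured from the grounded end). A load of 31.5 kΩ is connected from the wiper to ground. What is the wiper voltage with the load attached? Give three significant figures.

V ≈ 19.2 V

The wiper splits the pot into (1−α)R = 5.654 kΩ above and αR = 16.35 kΩ below.
Lower section ‖ load = 10.76 kΩ.
V_wiper = 29.3 × 10.76/(5.654 + 10.76) = 19.2 V.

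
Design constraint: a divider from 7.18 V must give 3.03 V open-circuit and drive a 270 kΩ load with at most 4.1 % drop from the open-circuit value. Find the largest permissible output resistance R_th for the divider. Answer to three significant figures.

R_th ≤ 11.5 kΩ

Loading drop = R_th/(R_th + R_L) ≤ 0.0410, so R_th ≤ R_L · ε/(1−ε) = 270 kΩ × 0.0410/0.9590 = 11.5 kΩ.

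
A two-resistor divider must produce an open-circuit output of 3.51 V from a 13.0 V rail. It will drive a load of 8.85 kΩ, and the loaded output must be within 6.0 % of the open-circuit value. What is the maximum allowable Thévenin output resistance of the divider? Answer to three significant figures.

R_th ≤ 565 Ω

Loading drop = R_th/(R_th + R_L) ≤ 0.0600, so R_th ≤ R_L · ε/(1−ε) = 8.85 kΩ × 0.0600/0.9400 = 565 Ω.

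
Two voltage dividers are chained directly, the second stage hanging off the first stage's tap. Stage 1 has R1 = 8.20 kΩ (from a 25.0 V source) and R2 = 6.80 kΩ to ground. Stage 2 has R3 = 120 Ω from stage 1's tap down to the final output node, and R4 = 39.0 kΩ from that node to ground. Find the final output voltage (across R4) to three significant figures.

Stage 2 presents R3+R4 = 39120 Ω as a load on stage 1's tap.
Stage 1's lower leg becomes R2‖(R3+R4) = 5793 Ω, so V_mid = 25.0 × 5793/13990 = 10.35 V.
Stage 2 is itself unloaded: V_out = V_mid × R4/(R3+R4) = 10.35 × 39000/39120 = 10.3 V.

V_out ≈ 10.3 V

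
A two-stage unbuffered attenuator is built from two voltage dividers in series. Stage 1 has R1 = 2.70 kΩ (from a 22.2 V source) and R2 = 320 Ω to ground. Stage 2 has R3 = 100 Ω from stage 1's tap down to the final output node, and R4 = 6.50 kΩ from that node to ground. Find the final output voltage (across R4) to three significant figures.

Stage 2 presents R3+R4 = 6600 Ω as a load on stage 1's tap.
Stage 1's lower leg becomes R2‖(R3+R4) = 305.2 Ω, so V_mid = 22.2 × 305.2/3005 = 2.255 V.
Stage 2 is itself unloaded: V_out = V_mid × R4/(R3+R4) = 2.255 × 6500/6600 = 2.22 V.

V_out ≈ 2.22 V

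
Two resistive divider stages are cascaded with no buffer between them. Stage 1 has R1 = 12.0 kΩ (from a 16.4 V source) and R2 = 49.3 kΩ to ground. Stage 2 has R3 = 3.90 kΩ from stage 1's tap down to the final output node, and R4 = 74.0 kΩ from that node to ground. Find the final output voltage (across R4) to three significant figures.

Stage 2 presents R3+R4 = 77.90 kΩ as a load on stage 1's tap.
Stage 1's lower leg becomes R2‖(R3+R4) = 30.19 kΩ, so V_mid = 16.4 × 30.19/42.19 = 11.74 V.
Stage 2 is itself unloaded: V_out = V_mid × R4/(R3+R4) = 11.74 × 74.0/77.90 = 11.1 V.

V_out ≈ 11.1 V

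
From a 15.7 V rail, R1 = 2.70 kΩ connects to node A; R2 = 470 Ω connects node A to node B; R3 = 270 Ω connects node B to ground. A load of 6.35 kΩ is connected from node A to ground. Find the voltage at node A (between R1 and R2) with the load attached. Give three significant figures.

V ≈ 3.09 V

Below node A the series string R2+R3 = 740.0 Ω sits in parallel with the 6350 Ω load: 662.8 Ω.
V_A = 15.7 × 662.8/(2700 + 662.8) = 3.09 V.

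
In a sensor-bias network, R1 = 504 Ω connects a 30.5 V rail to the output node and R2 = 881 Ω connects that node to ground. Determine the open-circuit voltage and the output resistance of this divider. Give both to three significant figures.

V_th = 19.4 V, R_th = 321 Ω

V_th is the open-circuit tap voltage: 30.5 × 881/(504 + 881) = 19.4 V.
With the supply zeroed, R1 and R2 appear in parallel from the tap: R_th = R1‖R2 = (504 × 881)/1385 = 321 Ω.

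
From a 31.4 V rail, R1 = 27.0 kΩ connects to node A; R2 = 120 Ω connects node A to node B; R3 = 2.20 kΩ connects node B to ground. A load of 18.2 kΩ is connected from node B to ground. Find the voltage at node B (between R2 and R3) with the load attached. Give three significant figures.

At node B, R3 is in parallel with the load: R3‖R_L = 1963 Ω.
Below node A the resistance is R2 + (R3‖R_L) = 2083 Ω, so V_A = 31.4 × 2083/29080 = 2.249 V.
Then V_B = V_A × (R3‖R_L)/(R2 + R3‖R_L) = 2.249 × 1963/2083 = 2.12 V.

V ≈ 2.12 V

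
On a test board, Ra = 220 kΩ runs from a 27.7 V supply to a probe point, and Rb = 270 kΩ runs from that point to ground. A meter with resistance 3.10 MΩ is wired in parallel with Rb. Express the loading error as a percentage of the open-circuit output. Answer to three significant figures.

3.76 %

The divider's output (Thévenin) resistance is Ra‖Rb = 121.2 kΩ.
Fractional drop under load = R_th/(R_th + R_L) = 121.2 / (121.2 + 3100) = 0.03763.
So the output falls by 3.76 %.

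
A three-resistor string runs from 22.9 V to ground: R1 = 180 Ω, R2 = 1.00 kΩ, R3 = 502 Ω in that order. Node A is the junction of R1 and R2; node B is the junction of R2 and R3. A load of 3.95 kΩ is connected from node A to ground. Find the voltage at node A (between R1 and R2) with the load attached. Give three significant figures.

V ≈ 19.6 V

Below node A the series string R2+R3 = 1502 Ω sits in parallel with the 3950 Ω load: 1088 Ω.
V_A = 22.9 × 1088/(180 + 1088) = 19.6 V.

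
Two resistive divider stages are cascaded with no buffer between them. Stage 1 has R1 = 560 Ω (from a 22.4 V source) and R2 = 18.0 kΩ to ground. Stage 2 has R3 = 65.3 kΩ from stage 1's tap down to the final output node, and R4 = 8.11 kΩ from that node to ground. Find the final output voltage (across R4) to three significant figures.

V_out ≈ 2.38 V

Stage 2 presents R3+R4 = 73410 Ω as a load on stage 1's tap.
Stage 1's lower leg becomes R2‖(R3+R4) = 14460 Ω, so V_mid = 22.4 × 14460/15020 = 21.56 V.
Stage 2 is itself unloaded: V_out = V_mid × R4/(R3+R4) = 21.56 × 8110/73410 = 2.38 V.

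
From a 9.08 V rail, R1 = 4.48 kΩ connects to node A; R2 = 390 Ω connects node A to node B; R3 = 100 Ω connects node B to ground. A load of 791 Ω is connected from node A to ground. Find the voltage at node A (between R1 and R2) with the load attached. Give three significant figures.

Below node A the series string R2+R3 = 490.0 Ω sits in parallel with the 791 Ω load: 302.6 Ω.
V_A = 9.08 × 302.6/(4480 + 302.6) = 0.574 V.

V ≈ 0.574 V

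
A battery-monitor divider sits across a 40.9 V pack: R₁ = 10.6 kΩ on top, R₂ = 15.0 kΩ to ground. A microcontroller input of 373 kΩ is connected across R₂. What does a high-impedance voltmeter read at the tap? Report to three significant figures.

V_out ≈ 23.6 V

The load sits in parallel with R₂: R₂‖R_L = (15.0 × 373) / (15.0 + 373) = 14.42 kΩ.
V_out = 40.9 × 14.42 / (10.6 + 14.42) = 40.9 × 14.42/25.02 = 23.6 V.
(Unloaded it would have been 24.0 V.)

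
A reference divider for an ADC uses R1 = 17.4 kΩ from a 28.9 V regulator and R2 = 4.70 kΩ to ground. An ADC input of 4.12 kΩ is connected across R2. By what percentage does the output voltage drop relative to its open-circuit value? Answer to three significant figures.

Unloaded V = 28.9 × 4.70/22.10 = 6.146 V.
Loaded: R2‖R_L = 2.195 kΩ, giving V = 28.9 × 2.195/19.60 = 3.238 V.
Drop = (6.146 − 3.238) / 6.146 = 47.3 %.

47.3 %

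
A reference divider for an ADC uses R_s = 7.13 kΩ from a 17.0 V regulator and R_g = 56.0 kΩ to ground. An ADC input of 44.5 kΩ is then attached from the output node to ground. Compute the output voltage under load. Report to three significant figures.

V_out ≈ 13.2 V

The load sits in parallel with R_g: R_g‖R_L = (56.0 × 44.5) / (56.0 + 44.5) = 24.80 kΩ.
V_out = 17.0 × 24.80 / (7.13 + 24.80) = 17.0 × 24.80/31.93 = 13.2 V.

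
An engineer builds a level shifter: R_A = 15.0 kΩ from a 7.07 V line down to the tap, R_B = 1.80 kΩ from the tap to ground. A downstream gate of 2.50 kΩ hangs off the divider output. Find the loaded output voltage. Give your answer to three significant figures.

V_out ≈ 0.461 V

The load sits in parallel with R_B: R_B‖R_L = (1.80 × 2.50) / (1.80 + 2.50) = 1.047 kΩ.
V_out = 7.07 × 1.047 / (15.0 + 1.047) = 7.07 × 1.047/16.05 = 0.461 V.
(Unloaded it would have been 0.757 V.)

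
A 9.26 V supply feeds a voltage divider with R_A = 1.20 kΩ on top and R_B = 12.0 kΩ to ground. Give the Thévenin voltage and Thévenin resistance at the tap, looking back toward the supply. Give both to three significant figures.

V_th = 8.42 V, R_th = 1.09 kΩ

V_th is the open-circuit tap voltage: 9.26 × 12.0/(1.20 + 12.0) = 8.42 V.
With the supply zeroed, R_A and R_B appear in parallel from the tap: R_th = R_A‖R_B = (1.20 × 12.0)/13.20 = 1.09 kΩ.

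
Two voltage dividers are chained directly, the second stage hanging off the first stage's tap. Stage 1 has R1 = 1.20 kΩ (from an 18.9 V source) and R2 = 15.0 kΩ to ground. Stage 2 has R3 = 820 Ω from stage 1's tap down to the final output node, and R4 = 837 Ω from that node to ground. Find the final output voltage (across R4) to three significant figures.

V_out ≈ 5.29 V

Stage 2 presents R3+R4 = 1657 Ω as a load on stage 1's tap.
Stage 1's lower leg becomes R2‖(R3+R4) = 1492 Ω, so V_mid = 18.9 × 1492/2692 = 10.48 V.
Stage 2 is itself unloaded: V_out = V_mid × R4/(R3+R4) = 10.48 × 837/1657 = 5.29 V.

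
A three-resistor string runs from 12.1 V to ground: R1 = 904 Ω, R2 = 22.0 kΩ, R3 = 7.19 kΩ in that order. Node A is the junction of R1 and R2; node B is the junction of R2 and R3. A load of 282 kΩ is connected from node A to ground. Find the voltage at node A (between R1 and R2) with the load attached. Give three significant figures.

Below node A the series string R2+R3 = 29190 Ω sits in parallel with the 282000 Ω load: 26450 Ω.
V_A = 12.1 × 26450/(904 + 26450) = 11.7 V.

V ≈ 11.7 V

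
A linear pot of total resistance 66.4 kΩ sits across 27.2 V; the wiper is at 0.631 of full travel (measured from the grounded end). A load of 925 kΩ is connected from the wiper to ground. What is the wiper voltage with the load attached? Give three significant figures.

V ≈ 16.9 V

The wiper splits the pot into (1−α)R = 24.50 kΩ above and αR = 41.90 kΩ below.
Lower section ‖ load = 40.08 kΩ.
V_wiper = 27.2 × 40.08/(24.50 + 40.08) = 16.9 V.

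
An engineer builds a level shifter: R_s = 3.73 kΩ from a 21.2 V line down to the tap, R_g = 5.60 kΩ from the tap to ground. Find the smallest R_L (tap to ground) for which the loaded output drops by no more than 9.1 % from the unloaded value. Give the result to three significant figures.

Output resistance R_th = R_s‖R_g = (3.73 × 5.60)/9.330 = 2.239 kΩ.
The fractional drop is R_th/(R_th + R_L); requiring this ≤ 0.0910 gives R_L ≥ R_th(1/0.0910 − 1) = 2.239 × 9.989 = 22.4 kΩ.

R_L(min) ≈ 22.4 kΩ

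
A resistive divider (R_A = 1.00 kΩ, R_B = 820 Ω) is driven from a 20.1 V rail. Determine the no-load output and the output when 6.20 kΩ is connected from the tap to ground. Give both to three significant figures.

Open-circuit: V = 20.1 × 820/(1000 + 820) = 9.06 V.
With the load, R_B becomes R_B‖R_L = 724.2 Ω, so V = 20.1 × 724.2/1724 = 8.44 V.

Unloaded: 9.06 V; loaded: 8.44 V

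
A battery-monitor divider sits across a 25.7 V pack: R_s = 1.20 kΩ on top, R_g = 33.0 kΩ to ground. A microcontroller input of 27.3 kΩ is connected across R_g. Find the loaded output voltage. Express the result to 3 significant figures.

The load sits in parallel with R_g: R_g‖R_L = (33.0 × 27.3) / (33.0 + 27.3) = 14.94 kΩ.
V_out = 25.7 × 14.94 / (1.20 + 14.94) = 25.7 × 14.94/16.14 = 23.8 V.

V_out ≈ 23.8 V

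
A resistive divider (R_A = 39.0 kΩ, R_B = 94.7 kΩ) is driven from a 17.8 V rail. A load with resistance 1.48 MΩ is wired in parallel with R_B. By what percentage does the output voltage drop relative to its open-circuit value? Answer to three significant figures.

1.83 %

The divider's output (Thévenin) resistance is R_A‖R_B = 27.62 kΩ.
Fractional drop under load = R_th/(R_th + R_L) = 27.62 / (27.62 + 1480) = 0.01832.
So the output falls by 1.83 %.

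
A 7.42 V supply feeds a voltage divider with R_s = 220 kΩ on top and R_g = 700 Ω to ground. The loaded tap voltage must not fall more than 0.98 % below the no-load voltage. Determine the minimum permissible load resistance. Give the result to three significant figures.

R_L(min) ≈ 70.5 kΩ

Output resistance R_th = R_s‖R_g = (220000 × 700)/220700 = 697.8 Ω.
The fractional drop is R_th/(R_th + R_L); requiring this ≤ 0.00980 gives R_L ≥ R_th(1/0.00980 − 1) = 697.8 × 101.0 = 70.5 kΩ.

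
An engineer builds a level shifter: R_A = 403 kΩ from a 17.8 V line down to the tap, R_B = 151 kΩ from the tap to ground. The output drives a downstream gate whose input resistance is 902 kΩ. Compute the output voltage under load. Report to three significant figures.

The load sits in parallel with R_B: R_B‖R_L = (151 × 902) / (151 + 902) = 129.3 kΩ.
V_out = 17.8 × 129.3 / (403 + 129.3) = 17.8 × 129.3/532.3 = 4.32 V.
(Unloaded it would have been 4.85 V.)

V_out ≈ 4.32 V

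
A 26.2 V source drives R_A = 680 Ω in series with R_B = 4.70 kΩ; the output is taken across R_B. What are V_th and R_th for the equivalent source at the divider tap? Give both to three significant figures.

V_th is the open-circuit tap voltage: 26.2 × 4700/(680 + 4700) = 22.9 V.
With the supply zeroed, R_A and R_B appear in parallel from the tap: R_th = R_A‖R_B = (680 × 4700)/5380 = 594 Ω.

V_th = 22.9 V, R_th = 594 Ω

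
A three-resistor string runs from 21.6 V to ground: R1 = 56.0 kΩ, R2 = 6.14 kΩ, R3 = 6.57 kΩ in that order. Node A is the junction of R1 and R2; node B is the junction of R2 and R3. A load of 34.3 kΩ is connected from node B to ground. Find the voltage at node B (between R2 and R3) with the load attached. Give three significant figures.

V ≈ 1.76 V

At node B, R3 is in parallel with the load: R3‖R_L = 5.514 kΩ.
Below node A the resistance is R2 + (R3‖R_L) = 11.65 kΩ, so V_A = 21.6 × 11.65/67.65 = 3.721 V.
Then V_B = V_A × (R3‖R_L)/(R2 + R3‖R_L) = 3.721 × 5.514/11.65 = 1.76 V.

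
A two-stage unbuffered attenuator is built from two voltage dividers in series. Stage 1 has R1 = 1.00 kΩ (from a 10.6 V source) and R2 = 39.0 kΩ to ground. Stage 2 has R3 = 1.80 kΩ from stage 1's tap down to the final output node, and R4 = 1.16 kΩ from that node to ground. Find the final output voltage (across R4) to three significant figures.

V_out ≈ 3.05 V

Stage 2 presents R3+R4 = 2.960 kΩ as a load on stage 1's tap.
Stage 1's lower leg becomes R2‖(R3+R4) = 2.751 kΩ, so V_mid = 10.6 × 2.751/3.751 = 7.774 V.
Stage 2 is itself unloaded: V_out = V_mid × R4/(R3+R4) = 7.774 × 1.16/2.960 = 3.05 V.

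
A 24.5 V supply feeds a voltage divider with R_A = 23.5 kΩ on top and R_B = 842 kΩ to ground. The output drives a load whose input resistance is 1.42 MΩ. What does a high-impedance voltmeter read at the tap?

The load sits in parallel with R_B: R_B‖R_L = (842 × 1420) / (842 + 1420) = 528.6 kΩ.
V_out = 24.5 × 528.6 / (23.5 + 528.6) = 24.5 × 528.6/552.1 = 23.5 V.

V_out ≈ 23.5 V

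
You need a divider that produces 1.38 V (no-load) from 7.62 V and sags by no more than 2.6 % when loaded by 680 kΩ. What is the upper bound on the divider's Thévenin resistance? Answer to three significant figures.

Loading drop = R_th/(R_th + R_L) ≤ 0.0260, so R_th ≤ R_L · ε/(1−ε) = 680 kΩ × 0.0260/0.9740 = 18.2 kΩ.

R_th ≤ 18.2 kΩ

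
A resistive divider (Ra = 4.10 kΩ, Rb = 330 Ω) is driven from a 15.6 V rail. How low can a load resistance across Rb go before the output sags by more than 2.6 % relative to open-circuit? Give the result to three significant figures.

R_L(min) ≈ 11.4 kΩ

Output resistance R_th = Ra‖Rb = (4100 × 330)/4430 = 305.4 Ω.
The fractional drop is R_th/(R_th + R_L); requiring this ≤ 0.0260 gives R_L ≥ R_th(1/0.0260 − 1) = 305.4 × 37.46 = 11.4 kΩ.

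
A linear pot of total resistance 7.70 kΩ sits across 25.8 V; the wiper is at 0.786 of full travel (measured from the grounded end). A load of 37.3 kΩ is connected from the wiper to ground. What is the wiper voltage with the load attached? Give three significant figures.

V ≈ 19.6 V

The wiper splits the pot into (1−α)R = 1.648 kΩ above and αR = 6.052 kΩ below.
Lower section ‖ load = 5.207 kΩ.
V_wiper = 25.8 × 5.207/(1.648 + 5.207) = 19.6 V.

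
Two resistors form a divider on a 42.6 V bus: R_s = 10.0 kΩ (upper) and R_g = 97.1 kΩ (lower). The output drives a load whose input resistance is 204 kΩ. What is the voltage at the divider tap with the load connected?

The load sits in parallel with R_g: R_g‖R_L = (97.1 × 204) / (97.1 + 204) = 65.79 kΩ.
V_out = 42.6 × 65.79 / (10.0 + 65.79) = 42.6 × 65.79/75.79 = 37.0 V.

V_out ≈ 37.0 V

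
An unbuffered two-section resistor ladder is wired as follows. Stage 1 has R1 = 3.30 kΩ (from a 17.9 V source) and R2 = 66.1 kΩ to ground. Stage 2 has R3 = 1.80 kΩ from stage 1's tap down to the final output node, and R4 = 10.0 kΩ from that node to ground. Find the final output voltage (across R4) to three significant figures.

Stage 2 presents R3+R4 = 11.80 kΩ as a load on stage 1's tap.
Stage 1's lower leg becomes R2‖(R3+R4) = 10.01 kΩ, so V_mid = 17.9 × 10.01/13.31 = 13.46 V.
Stage 2 is itself unloaded: V_out = V_mid × R4/(R3+R4) = 13.46 × 10.0/11.80 = 11.4 V.

V_out ≈ 11.4 V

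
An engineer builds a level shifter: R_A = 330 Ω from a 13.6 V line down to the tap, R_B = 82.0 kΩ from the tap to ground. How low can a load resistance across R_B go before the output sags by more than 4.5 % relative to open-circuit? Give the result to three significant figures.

R_L(min) ≈ 6.98 kΩ

Output resistance R_th = R_A‖R_B = (330 × 82000)/82330 = 328.7 Ω.
The fractional drop is R_th/(R_th + R_L); requiring this ≤ 0.0450 gives R_L ≥ R_th(1/0.0450 − 1) = 328.7 × 21.22 = 6.98 kΩ.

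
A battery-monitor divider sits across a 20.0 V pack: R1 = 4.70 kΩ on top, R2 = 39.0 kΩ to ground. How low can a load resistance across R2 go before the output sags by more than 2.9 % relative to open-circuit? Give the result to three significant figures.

Output resistance R_th = R1‖R2 = (4.70 × 39.0)/43.70 = 4.195 kΩ.
The fractional drop is R_th/(R_th + R_L); requiring this ≤ 0.0290 gives R_L ≥ R_th(1/0.0290 − 1) = 4.195 × 33.48 = 140 kΩ.

R_L(min) ≈ 140 kΩ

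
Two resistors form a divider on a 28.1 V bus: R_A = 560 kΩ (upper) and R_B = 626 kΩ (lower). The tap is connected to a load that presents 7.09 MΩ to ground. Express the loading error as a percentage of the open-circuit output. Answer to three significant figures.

The divider's output (Thévenin) resistance is R_A‖R_B = 295.6 kΩ.
Fractional drop under load = R_th/(R_th + R_L) = 295.6 / (295.6 + 7090) = 0.04002.
So the output falls by 4.00 %.

4.00 %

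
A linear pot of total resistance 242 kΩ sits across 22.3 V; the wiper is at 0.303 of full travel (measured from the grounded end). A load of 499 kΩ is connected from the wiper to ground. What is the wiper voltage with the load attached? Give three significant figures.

The wiper splits the pot into (1−α)R = 168.7 kΩ above and αR = 73.33 kΩ below.
Lower section ‖ load = 63.93 kΩ.
V_wiper = 22.3 × 63.93/(168.7 + 63.93) = 6.13 V.

V ≈ 6.13 V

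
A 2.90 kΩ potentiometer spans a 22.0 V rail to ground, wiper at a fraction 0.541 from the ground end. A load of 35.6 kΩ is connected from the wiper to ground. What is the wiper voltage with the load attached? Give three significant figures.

V ≈ 11.7 V

The wiper splits the pot into (1−α)R = 1.331 kΩ above and αR = 1.569 kΩ below.
Lower section ‖ load = 1.503 kΩ.
V_wiper = 22.0 × 1.503/(1.331 + 1.503) = 11.7 V.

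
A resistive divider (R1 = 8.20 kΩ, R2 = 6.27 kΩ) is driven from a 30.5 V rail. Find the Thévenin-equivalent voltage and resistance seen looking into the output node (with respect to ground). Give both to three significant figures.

V_th is the open-circuit tap voltage: 30.5 × 6.27/(8.20 + 6.27) = 13.2 V.
With the supply zeroed, R1 and R2 appear in parallel from the tap: R_th = R1‖R2 = (8.20 × 6.27)/14.47 = 3.55 kΩ.

V_th = 13.2 V, R_th = 3.55 kΩ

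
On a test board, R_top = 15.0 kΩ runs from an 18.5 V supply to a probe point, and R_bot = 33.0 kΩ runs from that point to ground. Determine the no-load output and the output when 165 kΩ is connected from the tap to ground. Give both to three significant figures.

Unloaded: 12.7 V; loaded: 12.0 V

Open-circuit: V = 18.5 × 33.0/(15.0 + 33.0) = 12.7 V.
With the load, R_bot becomes R_bot‖R_L = 27.50 kΩ, so V = 18.5 × 27.50/42.50 = 12.0 V.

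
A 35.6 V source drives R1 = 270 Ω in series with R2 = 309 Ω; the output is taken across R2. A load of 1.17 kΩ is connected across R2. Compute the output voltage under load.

V_out ≈ 16.9 V

The load sits in parallel with R2: R2‖R_L = (309 × 1170) / (309 + 1170) = 244.4 Ω.
V_out = 35.6 × 244.4 / (270 + 244.4) = 35.6 × 244.4/514.4 = 16.9 V.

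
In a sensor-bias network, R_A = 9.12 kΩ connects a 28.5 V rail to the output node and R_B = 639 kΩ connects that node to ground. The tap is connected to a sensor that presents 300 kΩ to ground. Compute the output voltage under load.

V_out ≈ 27.3 V

The load sits in parallel with R_B: R_B‖R_L = (639 × 300) / (639 + 300) = 204.2 kΩ.
V_out = 28.5 × 204.2 / (9.12 + 204.2) = 28.5 × 204.2/213.3 = 27.3 V.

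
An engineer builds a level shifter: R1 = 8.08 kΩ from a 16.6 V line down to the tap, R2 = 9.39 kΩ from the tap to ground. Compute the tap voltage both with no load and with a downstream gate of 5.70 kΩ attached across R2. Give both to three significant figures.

Open-circuit: V = 16.6 × 9.39/(8.08 + 9.39) = 8.92 V.
With the load, R2 becomes R2‖R_L = 3.547 kΩ, so V = 16.6 × 3.547/11.63 = 5.06 V.

Unloaded: 8.92 V; loaded: 5.06 V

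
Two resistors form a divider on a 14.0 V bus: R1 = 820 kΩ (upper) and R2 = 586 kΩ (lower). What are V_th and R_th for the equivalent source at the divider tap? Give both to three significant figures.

V_th = 5.83 V, R_th = 342 kΩ

V_th is the open-circuit tap voltage: 14.0 × 586/(820 + 586) = 5.83 V.
With the supply zeroed, R1 and R2 appear in parallel from the tap: R_th = R1‖R2 = (820 × 586)/1406 = 342 kΩ.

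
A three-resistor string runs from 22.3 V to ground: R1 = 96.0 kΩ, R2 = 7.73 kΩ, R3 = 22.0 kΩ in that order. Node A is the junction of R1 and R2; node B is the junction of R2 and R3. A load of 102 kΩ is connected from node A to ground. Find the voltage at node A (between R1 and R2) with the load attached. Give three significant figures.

V ≈ 4.31 V

Below node A the series string R2+R3 = 29.73 kΩ sits in parallel with the 102 kΩ load: 23.02 kΩ.
V_A = 22.3 × 23.02/(96.0 + 23.02) = 4.31 V.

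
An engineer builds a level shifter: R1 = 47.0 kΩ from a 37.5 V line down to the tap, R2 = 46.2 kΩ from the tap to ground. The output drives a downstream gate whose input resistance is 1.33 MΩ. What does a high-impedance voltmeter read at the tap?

V_out ≈ 18.3 V

The load sits in parallel with R2: R2‖R_L = (46.2 × 1330) / (46.2 + 1330) = 44.65 kΩ.
V_out = 37.5 × 44.65 / (47.0 + 44.65) = 37.5 × 44.65/91.65 = 18.3 V.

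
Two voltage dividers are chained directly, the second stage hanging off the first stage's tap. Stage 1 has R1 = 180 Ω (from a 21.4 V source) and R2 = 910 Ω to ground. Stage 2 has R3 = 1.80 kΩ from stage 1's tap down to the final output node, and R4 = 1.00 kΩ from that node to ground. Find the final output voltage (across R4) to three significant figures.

V_out ≈ 6.06 V

Stage 2 presents R3+R4 = 2800 Ω as a load on stage 1's tap.
Stage 1's lower leg becomes R2‖(R3+R4) = 686.8 Ω, so V_mid = 21.4 × 686.8/866.8 = 16.96 V.
Stage 2 is itself unloaded: V_out = V_mid × R4/(R3+R4) = 16.96 × 1000/2800 = 6.06 V.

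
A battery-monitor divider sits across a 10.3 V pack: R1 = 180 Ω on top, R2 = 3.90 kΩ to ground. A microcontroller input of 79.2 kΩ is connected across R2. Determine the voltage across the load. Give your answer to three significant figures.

V_out ≈ 9.82 V

The load sits in parallel with R2: R2‖R_L = (3900 × 79200) / (3900 + 79200) = 3717 Ω.
V_out = 10.3 × 3717 / (180 + 3717) = 10.3 × 3717/3897 = 9.82 V.
(Unloaded it would have been 9.85 V.)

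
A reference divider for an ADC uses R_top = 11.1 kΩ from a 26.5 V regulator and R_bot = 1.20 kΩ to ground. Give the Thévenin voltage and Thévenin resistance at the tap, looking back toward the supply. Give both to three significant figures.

V_th is the open-circuit tap voltage: 26.5 × 1.20/(11.1 + 1.20) = 2.59 V.
With the supply zeroed, R_top and R_bot appear in parallel from the tap: R_th = R_top‖R_bot = (11.1 × 1.20)/12.30 = 1.08 kΩ.

V_th = 2.59 V, R_th = 1.08 kΩ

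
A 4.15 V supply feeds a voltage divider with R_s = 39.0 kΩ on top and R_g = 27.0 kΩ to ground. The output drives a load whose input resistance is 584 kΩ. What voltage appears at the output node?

V_out ≈ 1.65 V

The load sits in parallel with R_g: R_g‖R_L = (27.0 × 584) / (27.0 + 584) = 25.81 kΩ.
V_out = 4.15 × 25.81 / (39.0 + 25.81) = 4.15 × 25.81/64.81 = 1.65 V.
(Unloaded it would have been 1.70 V.)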